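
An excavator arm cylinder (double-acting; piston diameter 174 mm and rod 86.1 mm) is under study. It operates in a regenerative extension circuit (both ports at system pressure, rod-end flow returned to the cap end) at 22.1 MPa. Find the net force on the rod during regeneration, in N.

F ≈ 1.29e5 N

With equal pressure on both faces, forces on the annular region cancel; the net push is pressure × rod cross-section.
Rod cross-section A_rod = π/4 × (86.1 mm)² = 5822 mm^2
F = P × A_rod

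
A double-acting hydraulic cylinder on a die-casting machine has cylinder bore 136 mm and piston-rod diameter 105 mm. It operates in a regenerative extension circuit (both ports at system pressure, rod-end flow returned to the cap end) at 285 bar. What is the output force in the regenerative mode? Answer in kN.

With equal pressure on both faces, forces on the annular region cancel; the net push is pressure × rod cross-section.
Rod cross-section A_rod = π/4 × (105 mm)² = 8659 mm^2
F = P × A_rod

F ≈ 247 kN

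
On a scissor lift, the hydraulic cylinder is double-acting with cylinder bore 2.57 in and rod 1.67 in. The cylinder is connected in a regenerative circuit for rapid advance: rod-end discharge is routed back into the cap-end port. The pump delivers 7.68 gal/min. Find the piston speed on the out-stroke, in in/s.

In regeneration the rod-end outflow joins the pump flow into the cap end, so the net volume the pump must supply per unit advance equals the rod cross-section area.
Rod cross-section A_rod = π/4 × (1.67 in)² = 2.190 in^2
v = Q_pump / A_rod

v ≈ 13.5 in/s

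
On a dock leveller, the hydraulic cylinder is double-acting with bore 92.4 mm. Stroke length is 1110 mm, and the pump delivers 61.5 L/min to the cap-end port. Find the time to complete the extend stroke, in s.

Cap-side area A_cap = π/4 × (92.4 mm)² = 6706 mm^2
Swept volume V = A × L; t = V / Q = A·L / Q

t ≈ 7.26 s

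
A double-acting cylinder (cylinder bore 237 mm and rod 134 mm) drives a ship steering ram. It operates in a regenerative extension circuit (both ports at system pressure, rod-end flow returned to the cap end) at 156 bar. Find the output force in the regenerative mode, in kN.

F ≈ 220 kN

With equal pressure on both faces, forces on the annular region cancel; the net push is pressure × rod cross-section.
Rod cross-section A_rod = π/4 × (134 mm)² = 14100 mm^2
F = P × A_rod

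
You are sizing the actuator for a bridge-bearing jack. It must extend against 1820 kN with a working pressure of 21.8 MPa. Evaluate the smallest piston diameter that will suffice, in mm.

D ≈ 326 mm

Extension force acts on the full piston face: F = P × (π/4)D².
D = √(4F / (πP)) = √(4 × 1820 kN / (π × 21.8 MPa))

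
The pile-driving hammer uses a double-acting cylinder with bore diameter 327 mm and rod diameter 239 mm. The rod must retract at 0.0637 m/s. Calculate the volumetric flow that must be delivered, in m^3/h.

Q ≈ 8.97 m^3/h

Rod-side annular area A_ann = π/4 × (327² − 239²) = 39120 mm^2
Q = A × v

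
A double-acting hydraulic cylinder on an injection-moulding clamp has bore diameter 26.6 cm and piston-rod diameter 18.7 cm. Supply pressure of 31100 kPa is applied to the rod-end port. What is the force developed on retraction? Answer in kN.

F ≈ 874 kN

Rod-side annular area A_ann = π/4 × (26.6² − 18.7²) = 281.1 cm^2
On retraction the pressure acts on the annular area (bore minus rod).
F = P × A_ann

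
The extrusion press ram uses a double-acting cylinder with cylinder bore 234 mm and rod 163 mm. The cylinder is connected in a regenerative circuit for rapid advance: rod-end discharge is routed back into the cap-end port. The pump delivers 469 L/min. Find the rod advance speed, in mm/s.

In regeneration the rod-end outflow joins the pump flow into the cap end, so the net volume the pump must supply per unit advance equals the rod cross-section area.
Rod cross-section A_rod = π/4 × (163 mm)² = 20870 mm^2
v = Q_pump / A_rod

v ≈ 375 mm/s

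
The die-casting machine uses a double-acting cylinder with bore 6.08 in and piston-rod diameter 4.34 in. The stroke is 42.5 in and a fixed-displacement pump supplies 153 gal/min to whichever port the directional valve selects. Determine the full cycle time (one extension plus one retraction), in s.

t ≈ 3.12 s

Cap-side area A_cap = π/4 × (6.08 in)² = 29.03 in^2
Rod-side annular area A_ann = π/4 × (6.08² − 4.34²) = 14.24 in^2
t_ext = A_cap·L/Q = 2.095 s
t_ret = A_ann·L/Q = 1.027 s
t_cycle = t_ext + t_ret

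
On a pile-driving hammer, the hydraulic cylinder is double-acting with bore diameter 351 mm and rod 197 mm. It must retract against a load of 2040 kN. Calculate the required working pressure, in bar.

P ≈ 308 bar

Rod-side annular area A_ann = π/4 × (351² − 197²) = 66280 mm^2
Retraction: pressure acts on the annular area.
P = F / A = 2040 kN / A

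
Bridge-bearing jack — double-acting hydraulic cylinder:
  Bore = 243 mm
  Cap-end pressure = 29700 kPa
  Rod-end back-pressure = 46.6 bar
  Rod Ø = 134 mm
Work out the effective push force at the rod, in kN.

F ≈ 1230 kN

Cap-side area A_cap = π/4 × (243 mm)² = 46380 mm^2
Rod-side annular area A_ann = π/4 × (243² − 134²) = 32270 mm^2
Net thrust = P_cap·A_cap − P_rod·A_ann = 1377 kN − 150.4 kN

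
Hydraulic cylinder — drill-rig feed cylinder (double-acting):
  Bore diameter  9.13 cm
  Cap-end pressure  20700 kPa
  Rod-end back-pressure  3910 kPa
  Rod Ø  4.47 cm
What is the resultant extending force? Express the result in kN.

Cap-side area A_cap = π/4 × (9.13 cm)² = 65.47 cm^2
Rod-side annular area A_ann = π/4 × (9.13² − 4.47²) = 49.78 cm^2
Net thrust = P_cap·A_cap − P_rod·A_ann = 135.5 kN − 19.46 kN

F ≈ 116 kN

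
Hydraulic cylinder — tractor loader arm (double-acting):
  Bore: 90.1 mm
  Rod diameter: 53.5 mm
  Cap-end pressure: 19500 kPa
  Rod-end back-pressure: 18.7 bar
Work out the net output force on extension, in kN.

Cap-side area A_cap = π/4 × (90.1 mm)² = 6376 mm^2
Rod-side annular area A_ann = π/4 × (90.1² − 53.5²) = 4128 mm^2
Net thrust = P_cap·A_cap − P_rod·A_ann = 124.3 kN − 7.719 kN

F ≈ 117 kN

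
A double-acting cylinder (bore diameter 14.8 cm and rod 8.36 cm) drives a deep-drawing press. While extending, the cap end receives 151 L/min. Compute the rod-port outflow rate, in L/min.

Cap-side area A_cap = π/4 × (14.8 cm)² = 172.0 cm^2
Rod-side annular area A_ann = π/4 × (14.8² − 8.36²) = 117.1 cm^2
Piston speed v = Q_in/A_cap; rod-end outflow Q_out = v × A_ann = Q_in × A_ann/A_cap.

Q_out ≈ 103 L/min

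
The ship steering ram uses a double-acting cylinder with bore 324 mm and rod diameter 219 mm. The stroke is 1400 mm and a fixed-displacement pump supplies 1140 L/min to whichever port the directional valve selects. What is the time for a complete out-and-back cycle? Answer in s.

Cap-side area A_cap = π/4 × (324 mm)² = 82450 mm^2
Rod-side annular area A_ann = π/4 × (324² − 219²) = 44780 mm^2
t_ext = A_cap·L/Q = 6.075 s
t_ret = A_ann·L/Q = 3.300 s
t_cycle = t_ext + t_ret

t ≈ 9.37 s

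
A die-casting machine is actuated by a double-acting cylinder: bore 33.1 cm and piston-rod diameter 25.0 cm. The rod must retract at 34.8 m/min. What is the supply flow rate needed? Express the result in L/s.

Q ≈ 21.4 L/s

Rod-side annular area A_ann = π/4 × (33.1² − 25.0²) = 369.6 cm^2
Q = A × v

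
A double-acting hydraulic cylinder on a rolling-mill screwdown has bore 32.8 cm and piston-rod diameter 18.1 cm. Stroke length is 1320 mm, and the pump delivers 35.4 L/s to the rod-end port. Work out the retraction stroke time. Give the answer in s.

Rod-side annular area A_ann = π/4 × (32.8² − 18.1²) = 587.7 cm^2
Swept volume V = A × L; t = V / Q = A·L / Q

t ≈ 2.19 s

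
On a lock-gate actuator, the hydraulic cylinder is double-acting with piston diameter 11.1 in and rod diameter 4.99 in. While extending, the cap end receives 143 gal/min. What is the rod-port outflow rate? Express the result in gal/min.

Cap-side area A_cap = π/4 × (11.1 in)² = 96.77 in^2
Rod-side annular area A_ann = π/4 × (11.1² − 4.99²) = 77.21 in^2
Piston speed v = Q_in/A_cap; rod-end outflow Q_out = v × A_ann = Q_in × A_ann/A_cap.

Q_out ≈ 114 gal/min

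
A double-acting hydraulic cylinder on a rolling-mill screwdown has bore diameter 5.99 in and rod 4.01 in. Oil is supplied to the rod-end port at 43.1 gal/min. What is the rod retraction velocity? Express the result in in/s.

Rod-side annular area A_ann = π/4 × (5.99² − 4.01²) = 15.55 in^2
Flow into the rod-end port fills the annular volume.
v = Q / A

v ≈ 10.7 in/s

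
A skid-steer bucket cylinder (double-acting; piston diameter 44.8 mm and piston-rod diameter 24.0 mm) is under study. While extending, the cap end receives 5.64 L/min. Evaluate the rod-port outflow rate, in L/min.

Q_out ≈ 4.02 L/min

Cap-side area A_cap = π/4 × (44.8 mm)² = 1576 mm^2
Rod-side annular area A_ann = π/4 × (44.8² − 24.0²) = 1124 mm^2
Piston speed v = Q_in/A_cap; rod-end outflow Q_out = v × A_ann = Q_in × A_ann/A_cap.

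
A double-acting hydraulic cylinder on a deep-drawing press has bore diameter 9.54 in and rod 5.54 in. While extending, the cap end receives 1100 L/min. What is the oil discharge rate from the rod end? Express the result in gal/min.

Q_out ≈ 193 gal/min

Cap-side area A_cap = π/4 × (9.54 in)² = 71.48 in^2
Rod-side annular area A_ann = π/4 × (9.54² − 5.54²) = 47.38 in^2
Piston speed v = Q_in/A_cap; rod-end outflow Q_out = v × A_ann = Q_in × A_ann/A_cap.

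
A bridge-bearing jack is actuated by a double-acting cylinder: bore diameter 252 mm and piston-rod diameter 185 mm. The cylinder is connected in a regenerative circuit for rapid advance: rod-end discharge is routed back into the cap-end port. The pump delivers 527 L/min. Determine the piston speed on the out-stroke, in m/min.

v ≈ 19.6 m/min

In regeneration the rod-end outflow joins the pump flow into the cap end, so the net volume the pump must supply per unit advance equals the rod cross-section area.
Rod cross-section A_rod = π/4 × (185 mm)² = 26880 mm^2
v = Q_pump / A_rod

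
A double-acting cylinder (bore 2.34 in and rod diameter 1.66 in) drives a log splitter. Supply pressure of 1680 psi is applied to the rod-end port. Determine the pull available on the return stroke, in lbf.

F ≈ 3590 lbf

Rod-side annular area A_ann = π/4 × (2.34² − 1.66²) = 2.136 in^2
On retraction the pressure acts on the annular area (bore minus rod).
F = P × A_ann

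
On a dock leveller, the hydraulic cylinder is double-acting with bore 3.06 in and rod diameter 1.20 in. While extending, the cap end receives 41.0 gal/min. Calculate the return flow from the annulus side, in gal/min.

Q_out ≈ 34.7 gal/min

Cap-side area A_cap = π/4 × (3.06 in)² = 7.354 in^2
Rod-side annular area A_ann = π/4 × (3.06² − 1.20²) = 6.223 in^2
Piston speed v = Q_in/A_cap; rod-end outflow Q_out = v × A_ann = Q_in × A_ann/A_cap.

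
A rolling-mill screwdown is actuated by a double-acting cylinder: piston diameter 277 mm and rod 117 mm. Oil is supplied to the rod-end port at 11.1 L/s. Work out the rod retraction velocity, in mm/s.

v ≈ 224 mm/s

Rod-side annular area A_ann = π/4 × (277² − 117²) = 49510 mm^2
Flow into the rod-end port fills the annular volume.
v = Q / A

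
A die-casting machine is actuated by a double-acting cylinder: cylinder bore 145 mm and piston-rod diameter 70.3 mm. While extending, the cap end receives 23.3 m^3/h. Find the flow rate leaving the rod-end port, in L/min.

Cap-side area A_cap = π/4 × (145 mm)² = 16510 mm^2
Rod-side annular area A_ann = π/4 × (145² − 70.3²) = 12630 mm^2
Piston speed v = Q_in/A_cap; rod-end outflow Q_out = v × A_ann = Q_in × A_ann/A_cap.

Q_out ≈ 297 L/min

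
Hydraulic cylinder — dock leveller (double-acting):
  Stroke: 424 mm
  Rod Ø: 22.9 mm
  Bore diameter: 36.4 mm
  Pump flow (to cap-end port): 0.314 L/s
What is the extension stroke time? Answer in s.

Cap-side area A_cap = π/4 × (36.4 mm)² = 1041 mm^2
Swept volume V = A × L; t = V / Q = A·L / Q

t ≈ 1.41 s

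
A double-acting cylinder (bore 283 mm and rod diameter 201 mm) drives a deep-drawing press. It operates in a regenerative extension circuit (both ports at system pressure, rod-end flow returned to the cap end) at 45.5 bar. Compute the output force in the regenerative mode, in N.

F ≈ 1.44e5 N

With equal pressure on both faces, forces on the annular region cancel; the net push is pressure × rod cross-section.
Rod cross-section A_rod = π/4 × (201 mm)² = 31730 mm^2
F = P × A_rod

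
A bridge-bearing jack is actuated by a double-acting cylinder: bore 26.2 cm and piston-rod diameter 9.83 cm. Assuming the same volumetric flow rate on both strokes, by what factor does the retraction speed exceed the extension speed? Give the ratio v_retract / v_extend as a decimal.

v_ret/v_ext ≈ 1.16

Cap-side area A_cap = π/4 × (26.2 cm)² = 539.1 cm^2
Rod-side annular area A_ann = π/4 × (26.2² − 9.83²) = 463.2 cm^2
For equal Q, v ∝ 1/A, so v_ret/v_ext = A_cap/A_ann.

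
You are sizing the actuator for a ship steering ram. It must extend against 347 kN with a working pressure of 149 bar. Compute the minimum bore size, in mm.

Extension force acts on the full piston face: F = P × (π/4)D².
D = √(4F / (πP)) = √(4 × 347 kN / (π × 149 bar))

D ≈ 172 mm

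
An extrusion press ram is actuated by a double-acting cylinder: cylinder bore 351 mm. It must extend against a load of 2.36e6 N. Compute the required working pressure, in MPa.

P ≈ 24.4 MPa

Cap-side area A_cap = π/4 × (351 mm)² = 96760 mm^2
P = F / A = 2.36e6 N / A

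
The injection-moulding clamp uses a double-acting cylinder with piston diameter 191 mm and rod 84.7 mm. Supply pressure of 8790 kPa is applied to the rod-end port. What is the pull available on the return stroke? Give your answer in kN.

Rod-side annular area A_ann = π/4 × (191² − 84.7²) = 23020 mm^2
On retraction the pressure acts on the annular area (bore minus rod).
F = P × A_ann

F ≈ 202 kN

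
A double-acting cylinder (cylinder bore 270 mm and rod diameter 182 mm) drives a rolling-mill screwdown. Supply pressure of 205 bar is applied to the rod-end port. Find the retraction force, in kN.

F ≈ 640 kN

Rod-side annular area A_ann = π/4 × (270² − 182²) = 31240 mm^2
On retraction the pressure acts on the annular area (bore minus rod).
F = P × A_ann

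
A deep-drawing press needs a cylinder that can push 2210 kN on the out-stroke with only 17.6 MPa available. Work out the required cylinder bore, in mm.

Extension force acts on the full piston face: F = P × (π/4)D².
D = √(4F / (πP)) = √(4 × 2210 kN / (π × 17.6 MPa))

D ≈ 400 mm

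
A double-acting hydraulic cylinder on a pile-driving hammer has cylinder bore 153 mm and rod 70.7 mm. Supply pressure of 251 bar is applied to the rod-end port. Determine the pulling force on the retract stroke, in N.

F ≈ 3.63e5 N

Rod-side annular area A_ann = π/4 × (153² − 70.7²) = 14460 mm^2
On retraction the pressure acts on the annular area (bore minus rod).
F = P × A_ann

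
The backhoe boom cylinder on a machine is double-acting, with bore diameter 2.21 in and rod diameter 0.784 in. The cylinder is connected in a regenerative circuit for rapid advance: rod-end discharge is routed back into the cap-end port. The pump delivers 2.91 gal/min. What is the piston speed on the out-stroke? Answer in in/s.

In regeneration the rod-end outflow joins the pump flow into the cap end, so the net volume the pump must supply per unit advance equals the rod cross-section area.
Rod cross-section A_rod = π/4 × (0.784 in)² = 0.4827 in^2
v = Q_pump / A_rod

v ≈ 23.2 in/s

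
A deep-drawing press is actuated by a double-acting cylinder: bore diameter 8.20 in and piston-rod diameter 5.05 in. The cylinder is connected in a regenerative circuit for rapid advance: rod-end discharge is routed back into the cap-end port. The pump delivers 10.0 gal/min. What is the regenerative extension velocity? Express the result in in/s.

v ≈ 1.92 in/s

In regeneration the rod-end outflow joins the pump flow into the cap end, so the net volume the pump must supply per unit advance equals the rod cross-section area.
Rod cross-section A_rod = π/4 × (5.05 in)² = 20.03 in^2
v = Q_pump / A_rod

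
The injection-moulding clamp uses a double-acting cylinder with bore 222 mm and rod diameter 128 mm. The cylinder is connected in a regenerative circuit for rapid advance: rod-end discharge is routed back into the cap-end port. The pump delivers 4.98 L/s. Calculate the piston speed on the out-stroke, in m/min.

v ≈ 23.2 m/min

In regeneration the rod-end outflow joins the pump flow into the cap end, so the net volume the pump must supply per unit advance equals the rod cross-section area.
Rod cross-section A_rod = π/4 × (128 mm)² = 12870 mm^2
v = Q_pump / A_rod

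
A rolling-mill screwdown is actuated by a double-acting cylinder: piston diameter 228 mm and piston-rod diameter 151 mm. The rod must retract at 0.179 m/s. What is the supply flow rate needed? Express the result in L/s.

Rod-side annular area A_ann = π/4 × (228² − 151²) = 22920 mm^2
Q = A × v

Q ≈ 4.10 L/s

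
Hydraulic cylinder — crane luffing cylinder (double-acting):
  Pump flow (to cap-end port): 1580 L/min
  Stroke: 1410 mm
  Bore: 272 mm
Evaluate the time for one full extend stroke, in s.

t ≈ 3.11 s

Cap-side area A_cap = π/4 × (272 mm)² = 58110 mm^2
Swept volume V = A × L; t = V / Q = A·L / Q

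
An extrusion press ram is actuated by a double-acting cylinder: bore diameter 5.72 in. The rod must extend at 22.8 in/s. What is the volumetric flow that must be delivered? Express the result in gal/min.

Cap-side area A_cap = π/4 × (5.72 in)² = 25.70 in^2
Q = A × v

Q ≈ 152 gal/min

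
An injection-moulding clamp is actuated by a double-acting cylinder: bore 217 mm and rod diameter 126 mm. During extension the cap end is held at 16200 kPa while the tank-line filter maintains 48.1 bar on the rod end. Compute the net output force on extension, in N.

Cap-side area A_cap = π/4 × (217 mm)² = 36980 mm^2
Rod-side annular area A_ann = π/4 × (217² − 126²) = 24510 mm^2
Net thrust = P_cap·A_cap − P_rod·A_ann = 5.991e5 N − 1.179e5 N

F ≈ 4.81e5 N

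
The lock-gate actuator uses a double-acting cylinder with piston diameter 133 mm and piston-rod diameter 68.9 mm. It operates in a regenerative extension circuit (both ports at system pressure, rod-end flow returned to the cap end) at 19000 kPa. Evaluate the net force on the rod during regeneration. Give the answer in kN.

With equal pressure on both faces, forces on the annular region cancel; the net push is pressure × rod cross-section.
Rod cross-section A_rod = π/4 × (68.9 mm)² = 3728 mm^2
F = P × A_rod

F ≈ 70.8 kN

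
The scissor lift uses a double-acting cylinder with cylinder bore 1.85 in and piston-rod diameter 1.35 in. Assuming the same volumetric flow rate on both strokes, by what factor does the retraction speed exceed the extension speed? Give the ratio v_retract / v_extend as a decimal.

Cap-side area A_cap = π/4 × (1.85 in)² = 2.688 in^2
Rod-side annular area A_ann = π/4 × (1.85² − 1.35²) = 1.257 in^2
For equal Q, v ∝ 1/A, so v_ret/v_ext = A_cap/A_ann.

v_ret/v_ext ≈ 2.14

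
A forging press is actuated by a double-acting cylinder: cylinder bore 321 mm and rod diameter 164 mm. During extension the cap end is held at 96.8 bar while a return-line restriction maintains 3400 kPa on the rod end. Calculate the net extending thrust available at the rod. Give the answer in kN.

Cap-side area A_cap = π/4 × (321 mm)² = 80930 mm^2
Rod-side annular area A_ann = π/4 × (321² − 164²) = 59800 mm^2
Net thrust = P_cap·A_cap − P_rod·A_ann = 783.4 kN − 203.3 kN

F ≈ 580 kN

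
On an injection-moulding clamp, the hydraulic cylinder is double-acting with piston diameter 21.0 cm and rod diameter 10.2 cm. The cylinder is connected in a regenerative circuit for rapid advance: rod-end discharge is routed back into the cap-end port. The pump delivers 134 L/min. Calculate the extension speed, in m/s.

v ≈ 0.273 m/s

In regeneration the rod-end outflow joins the pump flow into the cap end, so the net volume the pump must supply per unit advance equals the rod cross-section area.
Rod cross-section A_rod = π/4 × (10.2 cm)² = 81.71 cm^2
v = Q_pump / A_rod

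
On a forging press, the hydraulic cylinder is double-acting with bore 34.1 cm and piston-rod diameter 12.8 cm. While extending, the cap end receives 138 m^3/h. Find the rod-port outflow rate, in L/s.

Cap-side area A_cap = π/4 × (34.1 cm)² = 913.3 cm^2
Rod-side annular area A_ann = π/4 × (34.1² − 12.8²) = 784.6 cm^2
Piston speed v = Q_in/A_cap; rod-end outflow Q_out = v × A_ann = Q_in × A_ann/A_cap.

Q_out ≈ 32.9 L/s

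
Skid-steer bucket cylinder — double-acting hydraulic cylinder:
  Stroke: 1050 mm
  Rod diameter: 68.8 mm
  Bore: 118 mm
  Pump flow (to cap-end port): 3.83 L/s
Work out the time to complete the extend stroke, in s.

Cap-side area A_cap = π/4 × (118 mm)² = 10940 mm^2
Swept volume V = A × L; t = V / Q = A·L / Q

t ≈ 3.00 s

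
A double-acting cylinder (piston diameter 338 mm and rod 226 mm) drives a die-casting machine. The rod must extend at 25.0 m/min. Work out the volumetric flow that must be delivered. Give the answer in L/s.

Q ≈ 37.4 L/s

Cap-side area A_cap = π/4 × (338 mm)² = 89730 mm^2
Q = A × v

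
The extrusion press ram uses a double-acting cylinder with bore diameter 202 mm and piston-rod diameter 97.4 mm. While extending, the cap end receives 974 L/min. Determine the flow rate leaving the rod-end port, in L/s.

Q_out ≈ 12.5 L/s

Cap-side area A_cap = π/4 × (202 mm)² = 32050 mm^2
Rod-side annular area A_ann = π/4 × (202² − 97.4²) = 24600 mm^2
Piston speed v = Q_in/A_cap; rod-end outflow Q_out = v × A_ann = Q_in × A_ann/A_cap.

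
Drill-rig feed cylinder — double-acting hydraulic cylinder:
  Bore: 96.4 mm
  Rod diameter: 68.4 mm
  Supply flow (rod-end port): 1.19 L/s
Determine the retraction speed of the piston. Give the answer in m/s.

v ≈ 0.328 m/s

Rod-side annular area A_ann = π/4 × (96.4² − 68.4²) = 3624 mm^2
Flow into the rod-end port fills the annular volume.
v = Q / A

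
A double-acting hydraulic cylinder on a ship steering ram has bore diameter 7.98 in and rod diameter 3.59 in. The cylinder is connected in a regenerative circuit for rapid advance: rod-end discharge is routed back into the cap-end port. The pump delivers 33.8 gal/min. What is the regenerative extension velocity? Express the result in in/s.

In regeneration the rod-end outflow joins the pump flow into the cap end, so the net volume the pump must supply per unit advance equals the rod cross-section area.
Rod cross-section A_rod = π/4 × (3.59 in)² = 10.12 in^2
v = Q_pump / A_rod

v ≈ 12.9 in/s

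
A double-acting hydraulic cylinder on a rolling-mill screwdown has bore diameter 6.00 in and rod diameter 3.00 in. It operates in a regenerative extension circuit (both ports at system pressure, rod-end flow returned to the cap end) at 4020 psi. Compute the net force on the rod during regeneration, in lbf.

With equal pressure on both faces, forces on the annular region cancel; the net push is pressure × rod cross-section.
Rod cross-section A_rod = π/4 × (3.00 in)² = 7.069 in^2
F = P × A_rod

F ≈ 28400 lbf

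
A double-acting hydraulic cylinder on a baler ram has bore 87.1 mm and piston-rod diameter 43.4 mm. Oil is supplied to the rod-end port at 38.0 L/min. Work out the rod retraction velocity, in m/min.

v ≈ 8.48 m/min

Rod-side annular area A_ann = π/4 × (87.1² − 43.4²) = 4479 mm^2
Flow into the rod-end port fills the annular volume.
v = Q / A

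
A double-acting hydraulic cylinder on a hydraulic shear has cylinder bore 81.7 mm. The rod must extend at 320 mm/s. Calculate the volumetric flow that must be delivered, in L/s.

Cap-side area A_cap = π/4 × (81.7 mm)² = 5242 mm^2
Q = A × v

Q ≈ 1.68 L/s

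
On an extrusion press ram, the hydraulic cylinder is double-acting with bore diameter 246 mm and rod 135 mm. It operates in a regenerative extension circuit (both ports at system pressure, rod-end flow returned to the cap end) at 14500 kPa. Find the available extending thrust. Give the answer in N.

F ≈ 2.08e5 N

With equal pressure on both faces, forces on the annular region cancel; the net push is pressure × rod cross-section.
Rod cross-section A_rod = π/4 × (135 mm)² = 14310 mm^2
F = P × A_rod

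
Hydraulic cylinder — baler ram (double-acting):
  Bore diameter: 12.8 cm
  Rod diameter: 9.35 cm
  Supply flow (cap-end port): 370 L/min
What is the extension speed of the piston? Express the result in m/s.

v ≈ 0.479 m/s

Cap-side area A_cap = π/4 × (12.8 cm)² = 128.7 cm^2
v = Q / A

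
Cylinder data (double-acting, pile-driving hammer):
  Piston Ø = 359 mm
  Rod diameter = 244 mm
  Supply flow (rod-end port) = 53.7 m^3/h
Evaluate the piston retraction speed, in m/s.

v ≈ 0.274 m/s

Rod-side annular area A_ann = π/4 × (359² − 244²) = 54460 mm^2
Flow into the rod-end port fills the annular volume.
v = Q / A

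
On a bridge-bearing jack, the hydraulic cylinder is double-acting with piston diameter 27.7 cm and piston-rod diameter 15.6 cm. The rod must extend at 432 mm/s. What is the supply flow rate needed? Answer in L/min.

Q ≈ 1560 L/min

Cap-side area A_cap = π/4 × (27.7 cm)² = 602.6 cm^2
Q = A × v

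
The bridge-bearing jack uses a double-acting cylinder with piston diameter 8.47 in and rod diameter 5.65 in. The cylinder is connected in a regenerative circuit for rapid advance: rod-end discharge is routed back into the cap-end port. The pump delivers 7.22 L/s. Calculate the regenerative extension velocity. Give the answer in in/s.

In regeneration the rod-end outflow joins the pump flow into the cap end, so the net volume the pump must supply per unit advance equals the rod cross-section area.
Rod cross-section A_rod = π/4 × (5.65 in)² = 25.07 in^2
v = Q_pump / A_rod

v ≈ 17.6 in/s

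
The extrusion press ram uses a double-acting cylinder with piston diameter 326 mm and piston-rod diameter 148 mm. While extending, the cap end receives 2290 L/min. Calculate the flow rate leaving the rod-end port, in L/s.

Cap-side area A_cap = π/4 × (326 mm)² = 83470 mm^2
Rod-side annular area A_ann = π/4 × (326² − 148²) = 66270 mm^2
Piston speed v = Q_in/A_cap; rod-end outflow Q_out = v × A_ann = Q_in × A_ann/A_cap.

Q_out ≈ 30.3 L/s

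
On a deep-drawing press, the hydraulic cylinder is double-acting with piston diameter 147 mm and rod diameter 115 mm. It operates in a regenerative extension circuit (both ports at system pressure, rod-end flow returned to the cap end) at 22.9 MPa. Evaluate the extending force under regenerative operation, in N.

F ≈ 2.38e5 N

With equal pressure on both faces, forces on the annular region cancel; the net push is pressure × rod cross-section.
Rod cross-section A_rod = π/4 × (115 mm)² = 10390 mm^2
F = P × A_rod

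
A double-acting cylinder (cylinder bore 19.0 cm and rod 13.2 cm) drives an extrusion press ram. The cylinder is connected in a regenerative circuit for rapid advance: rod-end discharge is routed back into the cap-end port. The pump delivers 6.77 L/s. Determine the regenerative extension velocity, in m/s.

v ≈ 0.495 m/s

In regeneration the rod-end outflow joins the pump flow into the cap end, so the net volume the pump must supply per unit advance equals the rod cross-section area.
Rod cross-section A_rod = π/4 × (13.2 cm)² = 136.8 cm^2
v = Q_pump / A_rod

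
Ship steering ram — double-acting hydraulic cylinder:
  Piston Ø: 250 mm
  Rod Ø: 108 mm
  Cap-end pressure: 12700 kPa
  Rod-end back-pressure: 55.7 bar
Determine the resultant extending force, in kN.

Cap-side area A_cap = π/4 × (250 mm)² = 49090 mm^2
Rod-side annular area A_ann = π/4 × (250² − 108²) = 39930 mm^2
Net thrust = P_cap·A_cap − P_rod·A_ann = 623.4 kN − 222.4 kN

F ≈ 401 kN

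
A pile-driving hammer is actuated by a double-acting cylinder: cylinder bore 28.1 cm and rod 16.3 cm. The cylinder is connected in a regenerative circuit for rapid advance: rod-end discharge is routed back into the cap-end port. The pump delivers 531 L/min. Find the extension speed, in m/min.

v ≈ 25.4 m/min

In regeneration the rod-end outflow joins the pump flow into the cap end, so the net volume the pump must supply per unit advance equals the rod cross-section area.
Rod cross-section A_rod = π/4 × (16.3 cm)² = 208.7 cm^2
v = Q_pump / A_rod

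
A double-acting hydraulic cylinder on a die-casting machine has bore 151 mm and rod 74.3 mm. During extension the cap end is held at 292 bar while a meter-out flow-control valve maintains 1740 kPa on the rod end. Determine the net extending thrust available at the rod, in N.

Cap-side area A_cap = π/4 × (151 mm)² = 17910 mm^2
Rod-side annular area A_ann = π/4 × (151² − 74.3²) = 13570 mm^2
Net thrust = P_cap·A_cap − P_rod·A_ann = 5.229e5 N − 23620 N

F ≈ 4.99e5 N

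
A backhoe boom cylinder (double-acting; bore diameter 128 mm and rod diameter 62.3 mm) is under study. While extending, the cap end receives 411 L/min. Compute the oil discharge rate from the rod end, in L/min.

Q_out ≈ 314 L/min

Cap-side area A_cap = π/4 × (128 mm)² = 12870 mm^2
Rod-side annular area A_ann = π/4 × (128² − 62.3²) = 9820 mm^2
Piston speed v = Q_in/A_cap; rod-end outflow Q_out = v × A_ann = Q_in × A_ann/A_cap.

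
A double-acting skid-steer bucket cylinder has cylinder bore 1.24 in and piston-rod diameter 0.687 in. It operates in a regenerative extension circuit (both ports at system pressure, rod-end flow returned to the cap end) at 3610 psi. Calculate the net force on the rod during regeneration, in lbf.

F ≈ 1340 lbf

With equal pressure on both faces, forces on the annular region cancel; the net push is pressure × rod cross-section.
Rod cross-section A_rod = π/4 × (0.687 in)² = 0.3707 in^2
F = P × A_rod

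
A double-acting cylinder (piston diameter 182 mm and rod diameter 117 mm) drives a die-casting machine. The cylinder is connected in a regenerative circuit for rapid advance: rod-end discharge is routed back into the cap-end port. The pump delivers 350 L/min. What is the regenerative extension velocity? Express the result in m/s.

In regeneration the rod-end outflow joins the pump flow into the cap end, so the net volume the pump must supply per unit advance equals the rod cross-section area.
Rod cross-section A_rod = π/4 × (117 mm)² = 10750 mm^2
v = Q_pump / A_rod

v ≈ 0.543 m/s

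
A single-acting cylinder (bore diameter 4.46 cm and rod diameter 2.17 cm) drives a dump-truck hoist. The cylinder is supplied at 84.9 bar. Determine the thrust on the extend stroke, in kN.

F ≈ 13.3 kN

Cap-side area A_cap = π/4 × (4.46 cm)² = 15.62 cm^2
F = P × A_cap = 84.9 bar × A_cap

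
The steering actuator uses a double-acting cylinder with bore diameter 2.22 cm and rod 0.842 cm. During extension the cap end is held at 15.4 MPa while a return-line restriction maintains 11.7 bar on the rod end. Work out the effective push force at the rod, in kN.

F ≈ 5.57 kN

Cap-side area A_cap = π/4 × (2.22 cm)² = 3.871 cm^2
Rod-side annular area A_ann = π/4 × (2.22² − 0.842²) = 3.314 cm^2
Net thrust = P_cap·A_cap − P_rod·A_ann = 5.961 kN − 0.3877 kN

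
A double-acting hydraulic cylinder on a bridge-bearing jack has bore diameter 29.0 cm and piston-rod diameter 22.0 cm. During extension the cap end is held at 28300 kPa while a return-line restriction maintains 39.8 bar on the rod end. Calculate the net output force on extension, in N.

F ≈ 1.76e6 N

Cap-side area A_cap = π/4 × (29.0 cm)² = 660.5 cm^2
Rod-side annular area A_ann = π/4 × (29.0² − 22.0²) = 280.4 cm^2
Net thrust = P_cap·A_cap − P_rod·A_ann = 1.869e6 N − 1.116e5 N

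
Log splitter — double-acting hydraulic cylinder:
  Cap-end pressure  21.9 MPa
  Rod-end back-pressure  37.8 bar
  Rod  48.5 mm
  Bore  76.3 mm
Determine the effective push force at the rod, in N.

Cap-side area A_cap = π/4 × (76.3 mm)² = 4572 mm^2
Rod-side annular area A_ann = π/4 × (76.3² − 48.5²) = 2725 mm^2
Net thrust = P_cap·A_cap − P_rod·A_ann = 1.001e5 N − 10300 N

F ≈ 89800 N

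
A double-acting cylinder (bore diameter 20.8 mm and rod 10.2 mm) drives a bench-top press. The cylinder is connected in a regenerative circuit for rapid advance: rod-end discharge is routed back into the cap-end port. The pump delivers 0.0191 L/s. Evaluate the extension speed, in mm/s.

v ≈ 234 mm/s

In regeneration the rod-end outflow joins the pump flow into the cap end, so the net volume the pump must supply per unit advance equals the rod cross-section area.
Rod cross-section A_rod = π/4 × (10.2 mm)² = 81.71 mm^2
v = Q_pump / A_rod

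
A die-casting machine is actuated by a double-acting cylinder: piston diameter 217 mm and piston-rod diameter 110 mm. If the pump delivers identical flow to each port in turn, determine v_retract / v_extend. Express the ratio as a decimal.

Cap-side area A_cap = π/4 × (217 mm)² = 36980 mm^2
Rod-side annular area A_ann = π/4 × (217² − 110²) = 27480 mm^2
For equal Q, v ∝ 1/A, so v_ret/v_ext = A_cap/A_ann.

v_ret/v_ext ≈ 1.35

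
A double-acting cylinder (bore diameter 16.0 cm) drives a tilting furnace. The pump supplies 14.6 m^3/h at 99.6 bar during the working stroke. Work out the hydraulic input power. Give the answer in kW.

W ≈ 40.4 kW

Hydraulic power = P × Q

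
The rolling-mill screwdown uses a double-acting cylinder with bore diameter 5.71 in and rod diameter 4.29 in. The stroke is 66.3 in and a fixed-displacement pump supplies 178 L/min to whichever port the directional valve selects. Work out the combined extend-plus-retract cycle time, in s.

Cap-side area A_cap = π/4 × (5.71 in)² = 25.61 in^2
Rod-side annular area A_ann = π/4 × (5.71² − 4.29²) = 11.15 in^2
t_ext = A_cap·L/Q = 9.378 s
t_ret = A_ann·L/Q = 4.084 s
t_cycle = t_ext + t_ret

t ≈ 13.5 s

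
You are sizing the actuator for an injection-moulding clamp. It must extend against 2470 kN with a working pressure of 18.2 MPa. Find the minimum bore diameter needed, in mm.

Extension force acts on the full piston face: F = P × (π/4)D².
D = √(4F / (πP)) = √(4 × 2470 kN / (π × 18.2 MPa))

D ≈ 416 mm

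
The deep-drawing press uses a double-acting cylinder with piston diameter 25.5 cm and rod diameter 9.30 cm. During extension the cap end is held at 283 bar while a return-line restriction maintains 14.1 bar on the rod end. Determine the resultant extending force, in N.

Cap-side area A_cap = π/4 × (25.5 cm)² = 510.7 cm^2
Rod-side annular area A_ann = π/4 × (25.5² − 9.30²) = 442.8 cm^2
Net thrust = P_cap·A_cap − P_rod·A_ann = 1.445e6 N − 62430 N

F ≈ 1.38e6 N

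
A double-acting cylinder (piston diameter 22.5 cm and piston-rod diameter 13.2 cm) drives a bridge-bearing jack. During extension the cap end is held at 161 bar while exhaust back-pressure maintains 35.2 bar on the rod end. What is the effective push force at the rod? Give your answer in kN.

F ≈ 548 kN

Cap-side area A_cap = π/4 × (22.5 cm)² = 397.6 cm^2
Rod-side annular area A_ann = π/4 × (22.5² − 13.2²) = 260.8 cm^2
Net thrust = P_cap·A_cap − P_rod·A_ann = 640.1 kN − 91.79 kN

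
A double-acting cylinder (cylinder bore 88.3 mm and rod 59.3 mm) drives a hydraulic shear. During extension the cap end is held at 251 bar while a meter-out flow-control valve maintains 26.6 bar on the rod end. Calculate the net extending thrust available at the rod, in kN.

Cap-side area A_cap = π/4 × (88.3 mm)² = 6124 mm^2
Rod-side annular area A_ann = π/4 × (88.3² − 59.3²) = 3362 mm^2
Net thrust = P_cap·A_cap − P_rod·A_ann = 153.7 kN − 8.942 kN

F ≈ 145 kN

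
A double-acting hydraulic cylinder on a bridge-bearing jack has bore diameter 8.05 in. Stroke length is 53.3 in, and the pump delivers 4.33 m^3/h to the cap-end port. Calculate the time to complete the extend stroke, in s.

Cap-side area A_cap = π/4 × (8.05 in)² = 50.90 in^2
Swept volume V = A × L; t = V / Q = A·L / Q

t ≈ 37.0 s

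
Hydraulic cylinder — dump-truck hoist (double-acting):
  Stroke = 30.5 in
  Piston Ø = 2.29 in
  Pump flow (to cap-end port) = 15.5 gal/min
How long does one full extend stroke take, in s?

t ≈ 2.11 s

Cap-side area A_cap = π/4 × (2.29 in)² = 4.119 in^2
Swept volume V = A × L; t = V / Q = A·L / Q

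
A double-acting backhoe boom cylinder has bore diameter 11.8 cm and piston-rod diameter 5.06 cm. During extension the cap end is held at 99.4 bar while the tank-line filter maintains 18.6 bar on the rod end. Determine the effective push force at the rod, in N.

F ≈ 92100 N

Cap-side area A_cap = π/4 × (11.8 cm)² = 109.4 cm^2
Rod-side annular area A_ann = π/4 × (11.8² − 5.06²) = 89.25 cm^2
Net thrust = P_cap·A_cap − P_rod·A_ann = 1.087e5 N − 16600 N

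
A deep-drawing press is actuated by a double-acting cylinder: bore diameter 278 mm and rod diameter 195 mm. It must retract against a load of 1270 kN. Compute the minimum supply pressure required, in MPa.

Rod-side annular area A_ann = π/4 × (278² − 195²) = 30830 mm^2
Retraction: pressure acts on the annular area.
P = F / A = 1270 kN / A

P ≈ 41.2 MPa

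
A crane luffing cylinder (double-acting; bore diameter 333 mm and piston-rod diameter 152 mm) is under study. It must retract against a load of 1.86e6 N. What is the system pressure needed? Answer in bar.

Rod-side annular area A_ann = π/4 × (333² − 152²) = 68950 mm^2
Retraction: pressure acts on the annular area.
P = F / A = 1.86e6 N / A

P ≈ 270 bar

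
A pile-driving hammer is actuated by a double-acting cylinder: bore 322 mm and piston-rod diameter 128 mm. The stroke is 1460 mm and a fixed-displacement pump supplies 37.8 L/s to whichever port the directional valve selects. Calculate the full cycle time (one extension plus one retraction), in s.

Cap-side area A_cap = π/4 × (322 mm)² = 81430 mm^2
Rod-side annular area A_ann = π/4 × (322² − 128²) = 68570 mm^2
t_ext = A_cap·L/Q = 3.145 s
t_ret = A_ann·L/Q = 2.648 s
t_cycle = t_ext + t_ret

t ≈ 5.79 s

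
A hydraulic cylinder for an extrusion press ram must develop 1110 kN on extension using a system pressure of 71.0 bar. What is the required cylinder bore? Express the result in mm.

Extension force acts on the full piston face: F = P × (π/4)D².
D = √(4F / (πP)) = √(4 × 1110 kN / (π × 71.0 bar))

D ≈ 446 mm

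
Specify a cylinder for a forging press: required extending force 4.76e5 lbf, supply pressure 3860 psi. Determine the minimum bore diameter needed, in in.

Extension force acts on the full piston face: F = P × (π/4)D².
D = √(4F / (πP)) = √(4 × 4.76e5 lbf / (π × 3860 psi))

D ≈ 12.5 in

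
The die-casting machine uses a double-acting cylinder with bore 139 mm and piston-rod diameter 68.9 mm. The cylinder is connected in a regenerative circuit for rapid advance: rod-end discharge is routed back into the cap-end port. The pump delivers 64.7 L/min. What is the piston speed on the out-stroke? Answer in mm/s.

v ≈ 289 mm/s

In regeneration the rod-end outflow joins the pump flow into the cap end, so the net volume the pump must supply per unit advance equals the rod cross-section area.
Rod cross-section A_rod = π/4 × (68.9 mm)² = 3728 mm^2
v = Q_pump / A_rod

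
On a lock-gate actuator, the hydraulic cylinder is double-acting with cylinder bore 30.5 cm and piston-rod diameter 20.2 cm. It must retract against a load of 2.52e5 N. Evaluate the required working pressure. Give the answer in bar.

Rod-side annular area A_ann = π/4 × (30.5² − 20.2²) = 410.1 cm^2
Retraction: pressure acts on the annular area.
P = F / A = 2.52e5 N / A

P ≈ 61.4 bar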